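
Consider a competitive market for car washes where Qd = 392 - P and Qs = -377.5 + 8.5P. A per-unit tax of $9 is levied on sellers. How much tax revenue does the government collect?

Pre-tax equilibrium: P* = 81, Q* = 311.
Tax on sellers shifts supply to Qs = -377.5 + 8.5(P − 9) = -454 + 8.5P.
392 - P = -454 + 8.5P gives buyer price Pb = 1692/19; sellers receive Ps = 1692/19 − 9 = 1521/19.
New quantity: Q = 392 − 1(1692/19) = 5756/19.
Revenue = 9 × 5756/19 = 51804/19.

Tax revenue = 51804/19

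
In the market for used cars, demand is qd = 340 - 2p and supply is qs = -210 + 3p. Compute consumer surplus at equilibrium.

Equilibrium: 340 - 2p = -210 + 3p gives p* = 110, q* = 120.
Demand choke price (qd = 0): p = 170.
CS = ½(170 − 110)(120) = 3600.

Consumer surplus = 3600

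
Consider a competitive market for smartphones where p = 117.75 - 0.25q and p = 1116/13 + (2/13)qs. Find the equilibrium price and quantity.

p* = 98, q* = 79

Set the two price expressions equal: 117.75 - 0.25q = 1116/13 + (2/13)q.
1659/52 = (21/52)q, so q* = 79.
p* = 117.75 − (0.25)(79) = 98.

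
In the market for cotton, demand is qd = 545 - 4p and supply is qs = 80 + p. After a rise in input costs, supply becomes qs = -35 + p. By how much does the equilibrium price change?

Δp = 23

Original equilibrium: p* = 93, q* = 173.
New equilibrium: 545 - 4p = -35 + p, so 580 = 5p and p' = 116; q' = 545 − 4(116) = 81.
Change in price: 116 − 93 = 23.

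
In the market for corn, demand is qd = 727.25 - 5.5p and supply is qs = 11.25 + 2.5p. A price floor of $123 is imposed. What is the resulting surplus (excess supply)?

Surplus = 268

Equilibrium price would be p* = 89.5, so the floor at 123 binds.
At p = 123: qd = 50.75, qs = 318.75.
Surplus = 318.75 − 50.75 = 268.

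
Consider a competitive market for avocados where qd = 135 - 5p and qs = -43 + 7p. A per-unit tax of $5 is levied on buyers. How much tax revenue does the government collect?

Tax revenue = 231.25

Pre-tax equilibrium: p* = 89/6, q* = 365/6.
Tax on buyers shifts demand to qd = 135 − 5(p + 5) = 110 - 5p.
110 - 5p = -43 + 7p gives seller price ps = 12.75; buyers pay pb = 12.75 + 5 = 17.75.
New quantity: q = 135 − 5(17.75) = 46.25.
Revenue = 5 × 46.25 = 231.25.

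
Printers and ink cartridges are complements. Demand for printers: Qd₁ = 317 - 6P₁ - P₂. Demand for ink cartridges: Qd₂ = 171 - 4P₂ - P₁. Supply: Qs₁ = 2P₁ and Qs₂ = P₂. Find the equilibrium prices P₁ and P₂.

Market 1: 317 - 6P₁ - P₂ = 2P₁ → 8P₁ + P₂ = 317.
Market 2: 5P₂ + P₁ = 171.
Eliminating P₂: 5×(1) − 1×(2) gives 39P₁ = 1414, so P₁ = 1414/39.
Back-substitute into (2): P₂ = (171 − 1×1414/39) / 5 = 1051/39.

P₁ = 1414/39, P₂ = 1051/39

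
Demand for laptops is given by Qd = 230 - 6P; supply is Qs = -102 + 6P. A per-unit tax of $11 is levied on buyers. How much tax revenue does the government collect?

Pre-tax equilibrium: P* = 83/3, Q* = 64.
Tax on buyers shifts demand to Qd = 230 − 6(P + 11) = 164 - 6P.
164 - 6P = -102 + 6P gives seller price Ps = 133/6; buyers pay Pb = 133/6 + 11 = 199/6.
New quantity: Q = 230 − 6(199/6) = 31.
Revenue = 11 × 31 = 341.

Tax revenue = 341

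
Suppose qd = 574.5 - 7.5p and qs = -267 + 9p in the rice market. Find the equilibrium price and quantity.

p* = 51, q* = 192

Set qd = qs: 574.5 - 7.5p = -267 + 9p.
841.5 = 16.5p, so p* = 51.
q* = 574.5 − 7.5(51) = 192.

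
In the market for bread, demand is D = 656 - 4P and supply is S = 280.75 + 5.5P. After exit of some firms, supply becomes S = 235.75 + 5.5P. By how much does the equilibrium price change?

ΔP = 90/19

Original equilibrium: P* = 39.5, Q* = 498.
New equilibrium: 656 - 4P = 235.75 + 5.5P, so 420.25 = 9.5P and P' = 1681/38; Q' = 656 − 4(1681/38) = 9102/19.
Change in price: 1681/38 − 39.5 = 90/19.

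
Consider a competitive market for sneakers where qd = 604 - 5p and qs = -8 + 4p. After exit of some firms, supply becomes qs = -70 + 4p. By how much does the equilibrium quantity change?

Original equilibrium: p* = 68, q* = 264.
New equilibrium: 604 - 5p = -70 + 4p, so 674 = 9p and p' = 674/9; q' = 604 − 5(674/9) = 2066/9.
Change in quantity: 2066/9 − 264 = -310/9.

Δq = -310/9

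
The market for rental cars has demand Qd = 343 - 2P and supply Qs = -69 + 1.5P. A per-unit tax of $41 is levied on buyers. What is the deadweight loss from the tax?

Pre-tax equilibrium: P* = 824/7, Q* = 753/7.
Tax on buyers shifts demand to Qd = 343 − 2(P + 41) = 261 - 2P.
261 - 2P = -69 + 1.5P gives seller price Ps = 660/7; buyers pay Pb = 660/7 + 41 = 947/7.
New quantity: Q = 343 − 2(947/7) = 507/7.
DWL = ½ × 41 × (753/7 − 507/7) = 5043/7.

Deadweight loss = 5043/7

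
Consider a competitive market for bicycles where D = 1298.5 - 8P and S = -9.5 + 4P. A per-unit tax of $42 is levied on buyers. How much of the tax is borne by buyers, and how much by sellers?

Pre-tax equilibrium: P* = 109, Q* = 426.5.
Tax on buyers shifts demand to D = 1298.5 − 8(P + 42) = 962.5 - 8P.
962.5 - 8P = -9.5 + 4P gives seller price Ps = 81; buyers pay Pb = 81 + 42 = 123.
New quantity: Q = 1298.5 − 8(123) = 314.5.
Buyer burden = 123 − 109 = 14; seller burden = 109 − 81 = 28.

Buyers bear $14, sellers bear $28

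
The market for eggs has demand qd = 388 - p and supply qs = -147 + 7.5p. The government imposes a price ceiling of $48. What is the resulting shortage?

Shortage = 127

Equilibrium price would be p* = 1070/17, so the ceiling at 48 binds.
At p = 48: qd = 388 − 1(48) = 340, qs = -147 + 7.5(48) = 213.
Shortage = 340 − 213 = 127.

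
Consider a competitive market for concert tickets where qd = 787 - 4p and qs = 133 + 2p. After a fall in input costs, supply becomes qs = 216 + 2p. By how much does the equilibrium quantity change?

Original equilibrium: p* = 109, q* = 351.
New equilibrium: 787 - 4p = 216 + 2p, so 571 = 6p and p' = 571/6; q' = 787 − 4(571/6) = 1219/3.
Change in quantity: 1219/3 − 351 = 166/3.

Δq = 166/3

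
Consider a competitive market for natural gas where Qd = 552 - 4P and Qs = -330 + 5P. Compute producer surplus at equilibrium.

Equilibrium: 552 - 4P = -330 + 5P gives P* = 98, Q* = 160.
Supply starts at P = 66 (where Qs = 0).
PS = ½(98 − 66)(160) = 2560.

Producer surplus = 2560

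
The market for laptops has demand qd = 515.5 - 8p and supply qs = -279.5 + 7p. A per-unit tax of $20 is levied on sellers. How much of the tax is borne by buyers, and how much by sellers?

Buyers bear 28/3, sellers bear 32/3

Pre-tax equilibrium: p* = 53, q* = 91.5.
Tax on sellers shifts supply to qs = -279.5 + 7(p − 20) = -419.5 + 7p.
515.5 - 8p = -419.5 + 7p gives buyer price pb = 187/3; sellers receive ps = 187/3 − 20 = 127/3.
New quantity: q = 515.5 − 8(187/3) = 101/6.
Buyer burden = 187/3 − 53 = 28/3; seller burden = 53 − 127/3 = 32/3.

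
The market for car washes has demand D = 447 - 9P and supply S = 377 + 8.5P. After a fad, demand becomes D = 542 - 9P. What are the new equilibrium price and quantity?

Original equilibrium: P* = 4, Q* = 411.
New equilibrium: 542 - 9P = 377 + 8.5P, so 165 = 17.5P and P' = 66/7; Q' = 542 − 9(66/7) = 3200/7.

P' = 66/7, Q' = 3200/7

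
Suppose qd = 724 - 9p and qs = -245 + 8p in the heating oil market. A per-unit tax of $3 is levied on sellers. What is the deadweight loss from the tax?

Deadweight loss = 324/17

Pre-tax equilibrium: p* = 57, q* = 211.
Tax on sellers shifts supply to qs = -245 + 8(p − 3) = -269 + 8p.
724 - 9p = -269 + 8p gives buyer price pb = 993/17; sellers receive ps = 993/17 − 3 = 942/17.
New quantity: q = 724 − 9(993/17) = 3371/17.
DWL = ½ × 3 × (211 − 3371/17) = 324/17.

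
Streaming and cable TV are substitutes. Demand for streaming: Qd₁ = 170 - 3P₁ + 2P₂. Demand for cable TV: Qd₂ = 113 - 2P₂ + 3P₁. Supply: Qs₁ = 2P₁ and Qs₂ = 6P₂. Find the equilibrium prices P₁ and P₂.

P₁ = 793/17, P₂ = 1075/34

Market 1: 170 - 3P₁ + 2P₂ = 2P₁ → 5P₁ - 2P₂ = 170.
Market 2: 8P₂ - 3P₁ = 113.
Eliminating P₂: 8×(1) + 2×(2) gives 34P₁ = 1586, so P₁ = 793/17.
Back-substitute into (2): P₂ = (113 + 3×793/17) / 8 = 1075/34.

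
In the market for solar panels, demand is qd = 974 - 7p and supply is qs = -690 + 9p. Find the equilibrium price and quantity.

p* = 104, q* = 246

Set qd = qs: 974 - 7p = -690 + 9p.
1664 = 16p, so p* = 104.
q* = 974 − 7(104) = 246.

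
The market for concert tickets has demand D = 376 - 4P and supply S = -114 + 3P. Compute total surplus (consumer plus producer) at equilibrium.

Equilibrium: 376 - 4P = -114 + 3P gives P* = 70, Q* = 96.
Demand choke price: P = 94; supply starts at P = 38.
CS = ½(94 − 70)(96) = 1152; PS = ½(70 − 38)(96) = 1536.

Total surplus = 2688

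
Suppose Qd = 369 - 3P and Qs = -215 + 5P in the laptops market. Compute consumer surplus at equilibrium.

Consumer surplus = 3750

Equilibrium: 369 - 3P = -215 + 5P gives P* = 73, Q* = 150.
Demand choke price (Qd = 0): P = 123.
CS = ½(123 − 73)(150) = 3750.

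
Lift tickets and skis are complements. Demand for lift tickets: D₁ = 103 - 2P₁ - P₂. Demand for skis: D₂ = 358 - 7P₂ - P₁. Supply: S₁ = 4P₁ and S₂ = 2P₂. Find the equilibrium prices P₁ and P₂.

P₁ = 569/53, P₂ = 2045/53

Market 1: 103 - 2P₁ - P₂ = 4P₁ → 6P₁ + P₂ = 103.
Market 2: 9P₂ + P₁ = 358.
Eliminating P₂: 9×(1) − 1×(2) gives 53P₁ = 569, so P₁ = 569/53.
Back-substitute into (2): P₂ = (358 − 1×569/53) / 9 = 2045/53.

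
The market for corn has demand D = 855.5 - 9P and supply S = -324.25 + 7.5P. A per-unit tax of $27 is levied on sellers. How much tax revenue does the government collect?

Pre-tax equilibrium: P* = 71.5, Q* = 212.
Tax on sellers shifts supply to S = -324.25 + 7.5(P − 27) = -526.75 + 7.5P.
855.5 - 9P = -526.75 + 7.5P gives buyer price Pb = 1843/22; sellers receive Ps = 1843/22 − 27 = 1249/22.
New quantity: Q = 855.5 − 9(1843/22) = 1117/11.
Revenue = 27 × 1117/11 = 30159/11.

Tax revenue = 30159/11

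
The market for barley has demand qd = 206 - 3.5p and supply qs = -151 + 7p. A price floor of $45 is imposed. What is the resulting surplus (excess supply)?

Surplus = 115.5

Equilibrium price would be p* = 34, so the floor at 45 binds.
At p = 45: qd = 48.5, qs = 164.
Surplus = 164 − 48.5 = 115.5.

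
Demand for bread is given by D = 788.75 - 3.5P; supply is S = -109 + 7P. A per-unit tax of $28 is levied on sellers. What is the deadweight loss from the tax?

Pre-tax equilibrium: P* = 85.5, Q* = 489.5.
Tax on sellers shifts supply to S = -109 + 7(P − 28) = -305 + 7P.
788.75 - 3.5P = -305 + 7P gives buyer price Pb = 625/6; sellers receive Ps = 625/6 − 28 = 457/6.
New quantity: Q = 788.75 − 3.5(625/6) = 2545/6.
DWL = ½ × 28 × (489.5 − 2545/6) = 2744/3.

Deadweight loss = 2744/3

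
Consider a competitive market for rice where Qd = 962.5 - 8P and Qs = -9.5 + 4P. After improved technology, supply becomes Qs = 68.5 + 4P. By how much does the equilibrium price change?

Original equilibrium: P* = 81, Q* = 314.5.
New equilibrium: 962.5 - 8P = 68.5 + 4P, so 894 = 12P and P' = 74.5; Q' = 962.5 − 8(74.5) = 366.5.
Change in price: 74.5 − 81 = -6.5.

ΔP = -6.5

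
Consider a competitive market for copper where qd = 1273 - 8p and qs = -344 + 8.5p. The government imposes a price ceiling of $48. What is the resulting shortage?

Equilibrium price would be p* = 98, so the ceiling at 48 binds.
At p = 48: qd = 1273 − 8(48) = 889, qs = -344 + 8.5(48) = 64.
Shortage = 889 − 64 = 825.

Shortage = 825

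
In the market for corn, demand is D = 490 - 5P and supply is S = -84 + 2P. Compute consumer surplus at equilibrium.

Equilibrium: 490 - 5P = -84 + 2P gives P* = 82, Q* = 80.
Demand choke price (D = 0): P = 98.
CS = ½(98 − 82)(80) = 640.

Consumer surplus = 640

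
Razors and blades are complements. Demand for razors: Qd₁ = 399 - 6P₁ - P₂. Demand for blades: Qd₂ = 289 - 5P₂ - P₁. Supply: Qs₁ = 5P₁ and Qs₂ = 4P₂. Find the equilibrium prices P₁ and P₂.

P₁ = 1651/49, P₂ = 1390/49

Market 1: 399 - 6P₁ - P₂ = 5P₁ → 11P₁ + P₂ = 399.
Market 2: 9P₂ + P₁ = 289.
Eliminating P₂: 9×(1) − 1×(2) gives 98P₁ = 3302, so P₁ = 1651/49.
Back-substitute into (2): P₂ = (289 − 1×1651/49) / 9 = 1390/49.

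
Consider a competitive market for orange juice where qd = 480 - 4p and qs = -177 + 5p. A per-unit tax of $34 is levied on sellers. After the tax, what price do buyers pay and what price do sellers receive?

Pre-tax equilibrium: p* = 73, q* = 188.
Tax on sellers shifts supply to qs = -177 + 5(p − 34) = -347 + 5p.
480 - 4p = -347 + 5p gives buyer price pb = 827/9; sellers receive ps = 827/9 − 34 = 521/9.
New quantity: q = 480 − 4(827/9) = 1012/9.

Buyers pay 827/9, sellers receive 521/9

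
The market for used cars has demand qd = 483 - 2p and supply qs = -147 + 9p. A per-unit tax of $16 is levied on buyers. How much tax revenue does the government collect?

Pre-tax equilibrium: p* = 630/11, q* = 4053/11.
Tax on buyers shifts demand to qd = 483 − 2(p + 16) = 451 - 2p.
451 - 2p = -147 + 9p gives seller price ps = 598/11; buyers pay pb = 598/11 + 16 = 774/11.
New quantity: q = 483 − 2(774/11) = 3765/11.
Revenue = 16 × 3765/11 = 60240/11.

Tax revenue = 60240/11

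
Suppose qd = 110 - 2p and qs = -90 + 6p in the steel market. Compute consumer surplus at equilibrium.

Consumer surplus = 900

Equilibrium: 110 - 2p = -90 + 6p gives p* = 25, q* = 60.
Demand choke price (qd = 0): p = 55.
CS = ½(55 − 25)(60) = 900.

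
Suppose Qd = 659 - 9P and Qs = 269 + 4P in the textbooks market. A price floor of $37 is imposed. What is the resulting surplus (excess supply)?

Equilibrium price would be P* = 30, so the floor at 37 binds.
At P = 37: Qd = 326, Qs = 417.
Surplus = 417 − 326 = 91.

Surplus = 91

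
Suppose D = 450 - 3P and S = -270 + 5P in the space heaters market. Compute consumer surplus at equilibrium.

Consumer surplus = 5400

Equilibrium: 450 - 3P = -270 + 5P gives P* = 90, Q* = 180.
Demand choke price (D = 0): P = 150.
CS = ½(150 − 90)(180) = 5400.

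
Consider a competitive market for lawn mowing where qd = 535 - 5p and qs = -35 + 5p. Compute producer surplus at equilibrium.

Producer surplus = 6250

Equilibrium: 535 - 5p = -35 + 5p gives p* = 57, q* = 250.
Supply starts at p = 7 (where qs = 0).
PS = ½(57 − 7)(250) = 6250.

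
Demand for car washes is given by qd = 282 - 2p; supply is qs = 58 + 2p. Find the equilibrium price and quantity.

Set qd = qs: 282 - 2p = 58 + 2p.
224 = 4p, so p* = 56.
q* = 282 − 2(56) = 170.

p* = 56, q* = 170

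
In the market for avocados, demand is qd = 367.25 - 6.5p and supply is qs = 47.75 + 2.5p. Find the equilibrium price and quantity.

p* = 35.5, q* = 136.5

Set qd = qs: 367.25 - 6.5p = 47.75 + 2.5p.
319.5 = 9p, so p* = 35.5.
q* = 367.25 − 6.5(35.5) = 136.5.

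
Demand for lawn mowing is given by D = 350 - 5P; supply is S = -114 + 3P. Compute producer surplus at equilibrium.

Equilibrium: 350 - 5P = -114 + 3P gives P* = 58, Q* = 60.
Supply starts at P = 38 (where S = 0).
PS = ½(58 − 38)(60) = 600.

Producer surplus = 600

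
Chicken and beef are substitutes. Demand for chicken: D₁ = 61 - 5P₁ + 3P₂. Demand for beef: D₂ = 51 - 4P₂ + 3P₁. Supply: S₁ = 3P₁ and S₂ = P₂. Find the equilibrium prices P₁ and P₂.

Market 1: 61 - 5P₁ + 3P₂ = 3P₁ → 8P₁ - 3P₂ = 61.
Market 2: 5P₂ - 3P₁ = 51.
Eliminating P₂: 5×(1) + 3×(2) gives 31P₁ = 458, so P₁ = 458/31.
Back-substitute into (2): P₂ = (51 + 3×458/31) / 5 = 591/31.

P₁ = 458/31, P₂ = 591/31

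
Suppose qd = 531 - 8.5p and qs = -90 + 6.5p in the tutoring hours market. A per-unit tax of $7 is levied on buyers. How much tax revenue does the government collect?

Tax revenue = 64393/60

Pre-tax equilibrium: p* = 41.4, q* = 179.1.
Tax on buyers shifts demand to qd = 531 − 8.5(p + 7) = 471.5 - 8.5p.
471.5 - 8.5p = -90 + 6.5p gives seller price ps = 1123/30; buyers pay pb = 1123/30 + 7 = 1333/30.
New quantity: q = 531 − 8.5(1333/30) = 9199/60.
Revenue = 7 × 9199/60 = 64393/60.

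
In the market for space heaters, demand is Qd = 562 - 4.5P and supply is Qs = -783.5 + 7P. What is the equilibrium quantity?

Q* = 35.5

Set Qd = Qs: 562 - 4.5P = -783.5 + 7P.
1345.5 = 11.5P, so P* = 117.
Q* = 562 − 4.5(117) = 35.5.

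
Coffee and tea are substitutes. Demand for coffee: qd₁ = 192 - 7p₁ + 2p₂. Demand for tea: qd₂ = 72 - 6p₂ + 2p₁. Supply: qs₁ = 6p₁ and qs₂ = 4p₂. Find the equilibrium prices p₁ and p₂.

Market 1: 192 - 7p₁ + 2p₂ = 6p₁ → 13p₁ - 2p₂ = 192.
Market 2: 10p₂ - 2p₁ = 72.
Eliminating p₂: 10×(1) + 2×(2) gives 126p₁ = 2064, so p₁ = 344/21.
Back-substitute into (2): p₂ = (72 + 2×344/21) / 10 = 220/21.

p₁ = 344/21, p₂ = 220/21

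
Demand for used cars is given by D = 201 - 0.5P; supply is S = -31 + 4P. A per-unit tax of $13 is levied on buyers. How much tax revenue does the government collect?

Tax revenue = 19825/9

Pre-tax equilibrium: P* = 464/9, Q* = 1577/9.
Tax on buyers shifts demand to D = 201 − 0.5(P + 13) = 194.5 - 0.5P.
194.5 - 0.5P = -31 + 4P gives seller price Ps = 451/9; buyers pay Pb = 451/9 + 13 = 568/9.
New quantity: Q = 201 − 0.5(568/9) = 1525/9.
Revenue = 13 × 1525/9 = 19825/9.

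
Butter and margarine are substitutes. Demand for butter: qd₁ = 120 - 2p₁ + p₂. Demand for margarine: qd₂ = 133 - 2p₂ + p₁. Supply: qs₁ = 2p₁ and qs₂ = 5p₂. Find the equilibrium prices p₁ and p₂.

Market 1: 120 - 2p₁ + p₂ = 2p₁ → 4p₁ - p₂ = 120.
Market 2: 7p₂ - p₁ = 133.
Eliminating p₂: 7×(1) + 1×(2) gives 27p₁ = 973, so p₁ = 973/27.
Back-substitute into (2): p₂ = (133 + 1×973/27) / 7 = 652/27.

p₁ = 973/27, p₂ = 652/27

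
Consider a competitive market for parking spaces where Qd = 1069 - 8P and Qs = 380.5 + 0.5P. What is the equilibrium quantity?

Q* = 421

Set Qd = Qs: 1069 - 8P = 380.5 + 0.5P.
688.5 = 8.5P, so P* = 81.
Q* = 1069 − 8(81) = 421.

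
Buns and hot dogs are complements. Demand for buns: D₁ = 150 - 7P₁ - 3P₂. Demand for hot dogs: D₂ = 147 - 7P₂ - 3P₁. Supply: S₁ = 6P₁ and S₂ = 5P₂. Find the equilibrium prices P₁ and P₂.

Market 1: 150 - 7P₁ - 3P₂ = 6P₁ → 13P₁ + 3P₂ = 150.
Market 2: 12P₂ + 3P₁ = 147.
Eliminating P₂: 12×(1) − 3×(2) gives 147P₁ = 1359, so P₁ = 453/49.
Back-substitute into (2): P₂ = (147 − 3×453/49) / 12 = 487/49.

P₁ = 453/49, P₂ = 487/49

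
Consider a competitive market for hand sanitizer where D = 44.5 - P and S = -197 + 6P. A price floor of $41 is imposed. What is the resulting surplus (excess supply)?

Equilibrium price would be P* = 34.5, so the floor at 41 binds.
At P = 41: D = 3.5, S = 49.
Surplus = 49 − 3.5 = 45.5.

Surplus = 45.5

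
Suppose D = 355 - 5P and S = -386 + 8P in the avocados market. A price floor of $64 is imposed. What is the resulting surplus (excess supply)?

Surplus = 91

Equilibrium price would be P* = 57, so the floor at 64 binds.
At P = 64: D = 35, S = 126.
Surplus = 126 − 35 = 91.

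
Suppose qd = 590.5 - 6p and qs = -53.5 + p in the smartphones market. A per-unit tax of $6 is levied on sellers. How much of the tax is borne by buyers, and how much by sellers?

Pre-tax equilibrium: p* = 92, q* = 38.5.
Tax on sellers shifts supply to qs = -53.5 + 1(p − 6) = -59.5 + p.
590.5 - 6p = -59.5 + p gives buyer price pb = 650/7; sellers receive ps = 650/7 − 6 = 608/7.
New quantity: q = 590.5 − 6(650/7) = 467/14.
Buyer burden = 650/7 − 92 = 6/7; seller burden = 92 − 608/7 = 36/7.

Buyers bear 6/7, sellers bear 36/7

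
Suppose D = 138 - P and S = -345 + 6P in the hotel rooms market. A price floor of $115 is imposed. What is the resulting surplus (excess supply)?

Equilibrium price would be P* = 69, so the floor at 115 binds.
At P = 115: D = 23, S = 345.
Surplus = 345 − 23 = 322.

Surplus = 322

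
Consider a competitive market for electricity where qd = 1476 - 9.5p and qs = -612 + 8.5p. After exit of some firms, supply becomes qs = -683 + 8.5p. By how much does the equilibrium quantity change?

Δq = -1349/36

Original equilibrium: p* = 116, q* = 374.
New equilibrium: 1476 - 9.5p = -683 + 8.5p, so 2159 = 18p and p' = 2159/18; q' = 1476 − 9.5(2159/18) = 12115/36.
Change in quantity: 12115/36 − 374 = -1349/36.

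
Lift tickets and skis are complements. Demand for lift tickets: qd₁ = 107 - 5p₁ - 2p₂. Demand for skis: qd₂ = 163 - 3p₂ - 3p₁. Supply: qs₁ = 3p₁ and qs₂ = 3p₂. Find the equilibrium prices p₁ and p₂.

p₁ = 158/21, p₂ = 983/42

Market 1: 107 - 5p₁ - 2p₂ = 3p₁ → 8p₁ + 2p₂ = 107.
Market 2: 6p₂ + 3p₁ = 163.
Eliminating p₂: 6×(1) − 2×(2) gives 42p₁ = 316, so p₁ = 158/21.
Back-substitute into (2): p₂ = (163 − 3×158/21) / 6 = 983/42.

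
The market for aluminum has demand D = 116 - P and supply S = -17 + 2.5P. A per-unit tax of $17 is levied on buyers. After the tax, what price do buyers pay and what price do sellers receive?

Buyers pay 351/7, sellers receive 232/7

Pre-tax equilibrium: P* = 38, Q* = 78.
Tax on buyers shifts demand to D = 116 − 1(P + 17) = 99 - P.
99 - P = -17 + 2.5P gives seller price Ps = 232/7; buyers pay Pb = 232/7 + 17 = 351/7.
New quantity: Q = 116 − 1(351/7) = 461/7.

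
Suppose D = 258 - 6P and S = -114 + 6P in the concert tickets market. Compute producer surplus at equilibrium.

Producer surplus = 432

Equilibrium: 258 - 6P = -114 + 6P gives P* = 31, Q* = 72.
Supply starts at P = 19 (where S = 0).
PS = ½(31 − 19)(72) = 432.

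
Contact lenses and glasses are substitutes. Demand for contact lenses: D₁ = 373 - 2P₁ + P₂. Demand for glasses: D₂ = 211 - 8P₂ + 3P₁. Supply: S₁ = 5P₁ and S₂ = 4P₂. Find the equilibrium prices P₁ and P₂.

Market 1: 373 - 2P₁ + P₂ = 5P₁ → 7P₁ - P₂ = 373.
Market 2: 12P₂ - 3P₁ = 211.
Eliminating P₂: 12×(1) + 1×(2) gives 81P₁ = 4687, so P₁ = 4687/81.
Back-substitute into (2): P₂ = (211 + 3×4687/81) / 12 = 2596/81.

P₁ = 4687/81, P₂ = 2596/81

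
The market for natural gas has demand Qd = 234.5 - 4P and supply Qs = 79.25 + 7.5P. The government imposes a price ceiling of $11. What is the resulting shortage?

Shortage = 28.75

Equilibrium price would be P* = 13.5, so the ceiling at 11 binds.
At P = 11: Qd = 234.5 − 4(11) = 190.5, Qs = 79.25 + 7.5(11) = 161.75.
Shortage = 190.5 − 161.75 = 28.75.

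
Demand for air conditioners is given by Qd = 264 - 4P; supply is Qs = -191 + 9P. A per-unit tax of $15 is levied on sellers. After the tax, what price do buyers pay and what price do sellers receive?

Buyers pay 590/13, sellers receive 395/13

Pre-tax equilibrium: P* = 35, Q* = 124.
Tax on sellers shifts supply to Qs = -191 + 9(P − 15) = -326 + 9P.
264 - 4P = -326 + 9P gives buyer price Pb = 590/13; sellers receive Ps = 590/13 − 15 = 395/13.
New quantity: Q = 264 − 4(590/13) = 1072/13.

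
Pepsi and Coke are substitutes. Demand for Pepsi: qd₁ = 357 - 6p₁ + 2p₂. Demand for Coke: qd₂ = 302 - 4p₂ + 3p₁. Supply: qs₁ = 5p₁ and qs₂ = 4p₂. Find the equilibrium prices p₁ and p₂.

p₁ = 1730/41, p₂ = 4393/82

Market 1: 357 - 6p₁ + 2p₂ = 5p₁ → 11p₁ - 2p₂ = 357.
Market 2: 8p₂ - 3p₁ = 302.
Eliminating p₂: 8×(1) + 2×(2) gives 82p₁ = 3460, so p₁ = 1730/41.
Back-substitute into (2): p₂ = (302 + 3×1730/41) / 8 = 4393/82.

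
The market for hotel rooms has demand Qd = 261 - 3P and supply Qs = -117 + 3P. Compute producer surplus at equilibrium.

Producer surplus = 864

Equilibrium: 261 - 3P = -117 + 3P gives P* = 63, Q* = 72.
Supply starts at P = 39 (where Qs = 0).
PS = ½(63 − 39)(72) = 864.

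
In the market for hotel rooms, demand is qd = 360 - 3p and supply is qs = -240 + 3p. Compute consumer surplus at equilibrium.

Equilibrium: 360 - 3p = -240 + 3p gives p* = 100, q* = 60.
Demand choke price (qd = 0): p = 120.
CS = ½(120 − 100)(60) = 600.

Consumer surplus = 600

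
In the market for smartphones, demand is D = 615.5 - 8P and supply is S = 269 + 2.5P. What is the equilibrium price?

P* = 33

Set D = S: 615.5 - 8P = 269 + 2.5P.
346.5 = 10.5P, so P* = 33.
Q* = 615.5 − 8(33) = 351.5.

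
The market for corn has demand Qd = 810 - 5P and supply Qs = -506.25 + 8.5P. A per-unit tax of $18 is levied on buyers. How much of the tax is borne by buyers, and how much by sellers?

Buyers bear 34/3, sellers bear 20/3

Pre-tax equilibrium: P* = 97.5, Q* = 322.5.
Tax on buyers shifts demand to Qd = 810 − 5(P + 18) = 720 - 5P.
720 - 5P = -506.25 + 8.5P gives seller price Ps = 545/6; buyers pay Pb = 545/6 + 18 = 653/6.
New quantity: Q = 810 − 5(653/6) = 1595/6.
Buyer burden = 653/6 − 97.5 = 34/3; seller burden = 97.5 − 545/6 = 20/3.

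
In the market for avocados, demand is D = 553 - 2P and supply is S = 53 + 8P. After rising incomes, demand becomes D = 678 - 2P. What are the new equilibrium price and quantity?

P' = 62.5, Q' = 553

Original equilibrium: P* = 50, Q* = 453.
New equilibrium: 678 - 2P = 53 + 8P, so 625 = 10P and P' = 62.5; Q' = 678 − 2(62.5) = 553.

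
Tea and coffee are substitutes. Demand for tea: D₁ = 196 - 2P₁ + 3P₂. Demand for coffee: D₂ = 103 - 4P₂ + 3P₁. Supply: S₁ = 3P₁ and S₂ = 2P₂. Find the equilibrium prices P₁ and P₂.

P₁ = 495/7, P₂ = 1103/21

Market 1: 196 - 2P₁ + 3P₂ = 3P₁ → 5P₁ - 3P₂ = 196.
Market 2: 6P₂ - 3P₁ = 103.
Eliminating P₂: 6×(1) + 3×(2) gives 21P₁ = 1485, so P₁ = 495/7.
Back-substitute into (2): P₂ = (103 + 3×495/7) / 6 = 1103/21.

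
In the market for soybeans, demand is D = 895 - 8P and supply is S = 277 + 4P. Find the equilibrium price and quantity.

P* = 51.5, Q* = 483

Set D = S: 895 - 8P = 277 + 4P.
618 = 12P, so P* = 51.5.
Q* = 895 − 8(51.5) = 483.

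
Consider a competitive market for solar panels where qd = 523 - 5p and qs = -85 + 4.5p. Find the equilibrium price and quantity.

Set qd = qs: 523 - 5p = -85 + 4.5p.
608 = 9.5p, so p* = 64.
q* = 523 − 5(64) = 203.

p* = 64, q* = 203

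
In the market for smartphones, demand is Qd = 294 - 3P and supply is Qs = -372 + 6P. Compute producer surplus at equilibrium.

Equilibrium: 294 - 3P = -372 + 6P gives P* = 74, Q* = 72.
Supply starts at P = 62 (where Qs = 0).
PS = ½(74 − 62)(72) = 432.

Producer surplus = 432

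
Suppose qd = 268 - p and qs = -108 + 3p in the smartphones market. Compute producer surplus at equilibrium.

Equilibrium: 268 - p = -108 + 3p gives p* = 94, q* = 174.
Supply starts at p = 36 (where qs = 0).
PS = ½(94 − 36)(174) = 5046.

Producer surplus = 5046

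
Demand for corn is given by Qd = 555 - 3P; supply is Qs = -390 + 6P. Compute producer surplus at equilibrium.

Equilibrium: 555 - 3P = -390 + 6P gives P* = 105, Q* = 240.
Supply starts at P = 65 (where Qs = 0).
PS = ½(105 − 65)(240) = 4800.

Producer surplus = 4800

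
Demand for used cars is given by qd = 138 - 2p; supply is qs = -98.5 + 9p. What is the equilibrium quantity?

q* = 95

Set qd = qs: 138 - 2p = -98.5 + 9p.
236.5 = 11p, so p* = 21.5.
q* = 138 − 2(21.5) = 95.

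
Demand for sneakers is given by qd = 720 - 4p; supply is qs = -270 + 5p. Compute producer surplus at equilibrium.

Producer surplus = 7840

Equilibrium: 720 - 4p = -270 + 5p gives p* = 110, q* = 280.
Supply starts at p = 54 (where qs = 0).
PS = ½(110 − 54)(280) = 7840.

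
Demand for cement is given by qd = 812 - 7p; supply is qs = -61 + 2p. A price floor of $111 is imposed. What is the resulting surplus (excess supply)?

Equilibrium price would be p* = 97, so the floor at 111 binds.
At p = 111: qd = 35, qs = 161.
Surplus = 161 − 35 = 126.

Surplus = 126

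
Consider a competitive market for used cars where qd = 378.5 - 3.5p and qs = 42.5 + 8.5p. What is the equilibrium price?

Set qd = qs: 378.5 - 3.5p = 42.5 + 8.5p.
336 = 12p, so p* = 28.
q* = 378.5 − 3.5(28) = 280.5.

p* = 28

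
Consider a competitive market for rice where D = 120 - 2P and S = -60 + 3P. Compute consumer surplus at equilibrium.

Equilibrium: 120 - 2P = -60 + 3P gives P* = 36, Q* = 48.
Demand choke price (D = 0): P = 60.
CS = ½(60 − 36)(48) = 576.

Consumer surplus = 576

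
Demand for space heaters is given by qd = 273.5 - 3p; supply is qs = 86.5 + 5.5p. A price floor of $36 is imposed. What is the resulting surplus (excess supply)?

Equilibrium price would be p* = 22, so the floor at 36 binds.
At p = 36: qd = 165.5, qs = 284.5.
Surplus = 284.5 − 165.5 = 119.

Surplus = 119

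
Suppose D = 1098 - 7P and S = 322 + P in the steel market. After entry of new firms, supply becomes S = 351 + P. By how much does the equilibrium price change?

Original equilibrium: P* = 97, Q* = 419.
New equilibrium: 1098 - 7P = 351 + P, so 747 = 8P and P' = 93.375; Q' = 1098 − 7(93.375) = 444.375.
Change in price: 93.375 − 97 = -3.625.

ΔP = -3.625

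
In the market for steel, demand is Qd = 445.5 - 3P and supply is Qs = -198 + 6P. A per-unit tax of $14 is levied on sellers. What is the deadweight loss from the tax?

Pre-tax equilibrium: P* = 71.5, Q* = 231.
Tax on sellers shifts supply to Qs = -198 + 6(P − 14) = -282 + 6P.
445.5 - 3P = -282 + 6P gives buyer price Pb = 485/6; sellers receive Ps = 485/6 − 14 = 401/6.
New quantity: Q = 445.5 − 3(485/6) = 203.
DWL = ½ × 14 × (231 − 203) = 196.

Deadweight loss = 196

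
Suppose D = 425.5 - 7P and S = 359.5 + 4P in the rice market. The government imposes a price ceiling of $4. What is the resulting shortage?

Shortage = 22

Equilibrium price would be P* = 6, so the ceiling at 4 binds.
At P = 4: D = 425.5 − 7(4) = 397.5, S = 359.5 + 4(4) = 375.5.
Shortage = 397.5 − 375.5 = 22.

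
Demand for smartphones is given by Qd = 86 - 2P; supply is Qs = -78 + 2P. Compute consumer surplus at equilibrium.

Consumer surplus = 4

Equilibrium: 86 - 2P = -78 + 2P gives P* = 41, Q* = 4.
Demand choke price (Qd = 0): P = 43.
CS = ½(43 − 41)(4) = 4.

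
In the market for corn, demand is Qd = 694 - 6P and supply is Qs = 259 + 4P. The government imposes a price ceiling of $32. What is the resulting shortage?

Equilibrium price would be P* = 43.5, so the ceiling at 32 binds.
At P = 32: Qd = 694 − 6(32) = 502, Qs = 259 + 4(32) = 387.
Shortage = 502 − 387 = 115.

Shortage = 115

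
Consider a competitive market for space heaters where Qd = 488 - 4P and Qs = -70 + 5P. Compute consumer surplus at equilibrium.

Consumer surplus = 7200

Equilibrium: 488 - 4P = -70 + 5P gives P* = 62, Q* = 240.
Demand choke price (Qd = 0): P = 122.
CS = ½(122 − 62)(240) = 7200.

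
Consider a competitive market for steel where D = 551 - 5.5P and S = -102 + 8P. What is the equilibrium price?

P* = 1306/27

Set D = S: 551 - 5.5P = -102 + 8P.
653 = 13.5P, so P* = 1306/27.
Q* = 551 − 5.5(1306/27) = 7694/27.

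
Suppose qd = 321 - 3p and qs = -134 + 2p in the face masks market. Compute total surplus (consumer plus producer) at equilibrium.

Equilibrium: 321 - 3p = -134 + 2p gives p* = 91, q* = 48.
Demand choke price: p = 107; supply starts at p = 67.
CS = ½(107 − 91)(48) = 384; PS = ½(91 − 67)(48) = 576.

Total surplus = 960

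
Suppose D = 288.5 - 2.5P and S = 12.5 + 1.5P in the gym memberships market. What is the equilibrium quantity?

Set D = S: 288.5 - 2.5P = 12.5 + 1.5P.
276 = 4P, so P* = 69.
Q* = 288.5 − 2.5(69) = 116.

Q* = 116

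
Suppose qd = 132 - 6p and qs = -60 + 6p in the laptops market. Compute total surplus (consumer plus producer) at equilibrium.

Total surplus = 216

Equilibrium: 132 - 6p = -60 + 6p gives p* = 16, q* = 36.
Demand choke price: p = 22; supply starts at p = 10.
CS = ½(22 − 16)(36) = 108; PS = ½(16 − 10)(36) = 108.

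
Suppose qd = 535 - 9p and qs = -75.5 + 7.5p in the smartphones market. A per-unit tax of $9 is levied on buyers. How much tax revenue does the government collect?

Pre-tax equilibrium: p* = 37, q* = 202.
Tax on buyers shifts demand to qd = 535 − 9(p + 9) = 454 - 9p.
454 - 9p = -75.5 + 7.5p gives seller price ps = 353/11; buyers pay pb = 353/11 + 9 = 452/11.
New quantity: q = 535 − 9(452/11) = 1817/11.
Revenue = 9 × 1817/11 = 16353/11.

Tax revenue = 16353/11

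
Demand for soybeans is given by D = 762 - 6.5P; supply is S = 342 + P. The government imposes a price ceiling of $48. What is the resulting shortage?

Equilibrium price would be P* = 56, so the ceiling at 48 binds.
At P = 48: D = 762 − 6.5(48) = 450, S = 342 + 1(48) = 390.
Shortage = 450 − 390 = 60.

Shortage = 60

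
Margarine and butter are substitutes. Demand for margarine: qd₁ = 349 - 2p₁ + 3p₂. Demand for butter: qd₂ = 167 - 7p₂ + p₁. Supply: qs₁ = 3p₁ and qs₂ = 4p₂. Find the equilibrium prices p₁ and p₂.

p₁ = 1085/13, p₂ = 296/13

Market 1: 349 - 2p₁ + 3p₂ = 3p₁ → 5p₁ - 3p₂ = 349.
Market 2: 11p₂ - p₁ = 167.
Eliminating p₂: 11×(1) + 3×(2) gives 52p₁ = 4340, so p₁ = 1085/13.
Back-substitute into (2): p₂ = (167 + 1×1085/13) / 11 = 296/13.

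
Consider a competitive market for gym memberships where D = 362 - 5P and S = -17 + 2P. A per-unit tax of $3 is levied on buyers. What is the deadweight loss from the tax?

Pre-tax equilibrium: P* = 379/7, Q* = 639/7.
Tax on buyers shifts demand to D = 362 − 5(P + 3) = 347 - 5P.
347 - 5P = -17 + 2P gives seller price Ps = 52; buyers pay Pb = 52 + 3 = 55.
New quantity: Q = 362 − 5(55) = 87.
DWL = ½ × 3 × (639/7 − 87) = 45/7.

Deadweight loss = 45/7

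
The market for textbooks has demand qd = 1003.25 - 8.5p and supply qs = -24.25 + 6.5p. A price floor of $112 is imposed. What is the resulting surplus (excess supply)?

Equilibrium price would be p* = 68.5, so the floor at 112 binds.
At p = 112: qd = 51.25, qs = 703.75.
Surplus = 703.75 − 51.25 = 652.5.

Surplus = 652.5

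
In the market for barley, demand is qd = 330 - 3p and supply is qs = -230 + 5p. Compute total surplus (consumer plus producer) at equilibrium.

Total surplus = 3840

Equilibrium: 330 - 3p = -230 + 5p gives p* = 70, q* = 120.
Demand choke price: p = 110; supply starts at p = 46.
CS = ½(110 − 70)(120) = 2400; PS = ½(70 − 46)(120) = 1440.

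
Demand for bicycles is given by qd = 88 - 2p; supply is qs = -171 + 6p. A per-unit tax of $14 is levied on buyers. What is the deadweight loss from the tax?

Pre-tax equilibrium: p* = 32.375, q* = 23.25.
Tax on buyers shifts demand to qd = 88 − 2(p + 14) = 60 - 2p.
60 - 2p = -171 + 6p gives seller price ps = 28.875; buyers pay pb = 28.875 + 14 = 42.875.
New quantity: q = 88 − 2(42.875) = 2.25.
DWL = ½ × 14 × (23.25 − 2.25) = 147.

Deadweight loss = 147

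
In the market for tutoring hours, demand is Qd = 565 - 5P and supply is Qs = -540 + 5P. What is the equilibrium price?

P* = 110.5

Set Qd = Qs: 565 - 5P = -540 + 5P.
1105 = 10P, so P* = 110.5.
Q* = 565 − 5(110.5) = 12.5.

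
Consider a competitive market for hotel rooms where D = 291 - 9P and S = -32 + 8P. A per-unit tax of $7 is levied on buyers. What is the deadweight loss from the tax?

Deadweight loss = 1764/17

Pre-tax equilibrium: P* = 19, Q* = 120.
Tax on buyers shifts demand to D = 291 − 9(P + 7) = 228 - 9P.
228 - 9P = -32 + 8P gives seller price Ps = 260/17; buyers pay Pb = 260/17 + 7 = 379/17.
New quantity: Q = 291 − 9(379/17) = 1536/17.
DWL = ½ × 7 × (120 − 1536/17) = 1764/17.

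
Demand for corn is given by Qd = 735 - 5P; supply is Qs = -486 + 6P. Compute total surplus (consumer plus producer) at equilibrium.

Total surplus = 5940

Equilibrium: 735 - 5P = -486 + 6P gives P* = 111, Q* = 180.
Demand choke price: P = 147; supply starts at P = 81.
CS = ½(147 − 111)(180) = 3240; PS = ½(111 − 81)(180) = 2700.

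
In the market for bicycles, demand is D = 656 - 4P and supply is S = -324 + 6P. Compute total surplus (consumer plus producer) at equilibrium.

Equilibrium: 656 - 4P = -324 + 6P gives P* = 98, Q* = 264.
Demand choke price: P = 164; supply starts at P = 54.
CS = ½(164 − 98)(264) = 8712; PS = ½(98 − 54)(264) = 5808.

Total surplus = 14520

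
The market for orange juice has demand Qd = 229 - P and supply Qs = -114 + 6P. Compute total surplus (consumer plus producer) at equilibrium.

Total surplus = 18900

Equilibrium: 229 - P = -114 + 6P gives P* = 49, Q* = 180.
Demand choke price: P = 229; supply starts at P = 19.
CS = ½(229 − 49)(180) = 16200; PS = ½(49 − 19)(180) = 2700.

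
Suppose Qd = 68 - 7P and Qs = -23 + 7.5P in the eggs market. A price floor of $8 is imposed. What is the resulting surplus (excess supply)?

Surplus = 25

Equilibrium price would be P* = 182/29, so the floor at 8 binds.
At P = 8: Qd = 12, Qs = 37.
Surplus = 37 − 12 = 25.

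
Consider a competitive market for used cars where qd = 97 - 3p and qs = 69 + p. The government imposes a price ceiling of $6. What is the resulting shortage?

Shortage = 4

Equilibrium price would be p* = 7, so the ceiling at 6 binds.
At p = 6: qd = 97 − 3(6) = 79, qs = 69 + 1(6) = 75.
Shortage = 79 − 75 = 4.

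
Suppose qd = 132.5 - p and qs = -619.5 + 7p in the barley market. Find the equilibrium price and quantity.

p* = 94, q* = 38.5

Set qd = qs: 132.5 - p = -619.5 + 7p.
752 = 8p, so p* = 94.
q* = 132.5 − 1(94) = 38.5.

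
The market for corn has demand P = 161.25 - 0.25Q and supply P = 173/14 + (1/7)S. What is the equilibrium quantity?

Q* = 379

Set the two price expressions equal: 161.25 - 0.25Q = 173/14 + (1/7)Q.
4169/28 = (11/28)Q, so Q* = 379.
P* = 161.25 − (0.25)(379) = 66.5.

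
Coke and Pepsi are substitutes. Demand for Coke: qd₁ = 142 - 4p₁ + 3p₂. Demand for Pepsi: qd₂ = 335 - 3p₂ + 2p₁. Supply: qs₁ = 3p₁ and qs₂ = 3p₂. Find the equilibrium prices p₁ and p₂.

Market 1: 142 - 4p₁ + 3p₂ = 3p₁ → 7p₁ - 3p₂ = 142.
Market 2: 6p₂ - 2p₁ = 335.
Eliminating p₂: 6×(1) + 3×(2) gives 36p₁ = 1857, so p₁ = 619/12.
Back-substitute into (2): p₂ = (335 + 2×619/12) / 6 = 2629/36.

p₁ = 619/12, p₂ = 2629/36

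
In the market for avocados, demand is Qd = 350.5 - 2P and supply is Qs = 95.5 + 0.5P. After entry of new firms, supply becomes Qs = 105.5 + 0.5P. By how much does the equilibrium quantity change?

Original equilibrium: P* = 102, Q* = 146.5.
New equilibrium: 350.5 - 2P = 105.5 + 0.5P, so 245 = 2.5P and P' = 98; Q' = 350.5 − 2(98) = 154.5.
Change in quantity: 154.5 − 146.5 = 8.

ΔQ = 8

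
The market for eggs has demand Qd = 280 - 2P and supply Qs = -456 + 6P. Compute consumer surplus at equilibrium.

Equilibrium: 280 - 2P = -456 + 6P gives P* = 92, Q* = 96.
Demand choke price (Qd = 0): P = 140.
CS = ½(140 − 92)(96) = 2304.

Consumer surplus = 2304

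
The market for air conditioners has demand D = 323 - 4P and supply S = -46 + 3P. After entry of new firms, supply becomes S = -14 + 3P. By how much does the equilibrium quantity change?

Original equilibrium: P* = 369/7, Q* = 785/7.
New equilibrium: 323 - 4P = -14 + 3P, so 337 = 7P and P' = 337/7; Q' = 323 − 4(337/7) = 913/7.
Change in quantity: 913/7 − 785/7 = 128/7.

ΔQ = 128/7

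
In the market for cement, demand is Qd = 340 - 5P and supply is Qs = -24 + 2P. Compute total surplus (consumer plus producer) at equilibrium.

Equilibrium: 340 - 5P = -24 + 2P gives P* = 52, Q* = 80.
Demand choke price: P = 68; supply starts at P = 12.
CS = ½(68 − 52)(80) = 640; PS = ½(52 − 12)(80) = 1600.

Total surplus = 2240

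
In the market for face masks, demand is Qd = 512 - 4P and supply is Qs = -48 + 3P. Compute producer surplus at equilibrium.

Producer surplus = 6144

Equilibrium: 512 - 4P = -48 + 3P gives P* = 80, Q* = 192.
Supply starts at P = 16 (where Qs = 0).
PS = ½(80 − 16)(192) = 6144.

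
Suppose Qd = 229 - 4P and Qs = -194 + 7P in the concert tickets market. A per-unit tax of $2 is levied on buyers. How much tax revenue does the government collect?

Tax revenue = 1542/11

Pre-tax equilibrium: P* = 423/11, Q* = 827/11.
Tax on buyers shifts demand to Qd = 229 − 4(P + 2) = 221 - 4P.
221 - 4P = -194 + 7P gives seller price Ps = 415/11; buyers pay Pb = 415/11 + 2 = 437/11.
New quantity: Q = 229 − 4(437/11) = 771/11.
Revenue = 2 × 771/11 = 1542/11.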